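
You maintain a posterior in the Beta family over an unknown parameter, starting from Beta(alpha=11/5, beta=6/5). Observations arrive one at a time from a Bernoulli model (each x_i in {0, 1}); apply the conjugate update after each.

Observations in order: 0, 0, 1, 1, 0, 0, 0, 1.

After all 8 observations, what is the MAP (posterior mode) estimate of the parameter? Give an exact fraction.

21/47

obs 1: x=0 → posterior Beta(11/5, 11/5)
obs 2: x=0 → posterior Beta(11/5, 16/5)
obs 3: x=1 → posterior Beta(16/5, 16/5)
obs 4: x=1 → posterior Beta(21/5, 16/5)
obs 5: x=0 → posterior Beta(21/5, 21/5)
obs 6: x=0 → posterior Beta(21/5, 26/5)
obs 7: x=0 → posterior Beta(21/5, 31/5)
obs 8: x=1 → posterior Beta(26/5, 31/5)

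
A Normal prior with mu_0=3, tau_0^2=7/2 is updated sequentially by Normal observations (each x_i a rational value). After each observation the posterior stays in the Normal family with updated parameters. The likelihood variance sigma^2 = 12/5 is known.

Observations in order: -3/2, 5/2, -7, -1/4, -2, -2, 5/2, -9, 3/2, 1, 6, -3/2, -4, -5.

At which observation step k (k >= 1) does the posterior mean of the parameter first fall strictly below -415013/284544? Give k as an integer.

k = 8

obs 1: x=-3/2 → posterior Normal(39/118, 84/59)
obs 2: x=5/2 → posterior Normal(107/94, 42/47)
obs 3: x=-7 → posterior Normal(-46/43, 28/43)
obs 4: x=-1/4 → posterior Normal(-587/656, 21/41)
obs 5: x=-2 → posterior Normal(-867/796, 84/199)
obs 6: x=-2 → posterior Normal(-1147/936, 14/39)
obs 7: x=5/2 → posterior Normal(-797/1076, 84/269)
obs 8: x=-9 → posterior Normal(-2057/1216, 21/76)
obs 9: x=3/2 → posterior Normal(-1847/1356, 28/113)
obs 10: x=1 → posterior Normal(-1707/1496, 42/187)
obs 11: x=6 → posterior Normal(-867/1636, 84/409)
obs 12: x=-3/2 → posterior Normal(-359/592, 7/37)
obs 13: x=-4 → posterior Normal(-1637/1916, 84/479)
obs 14: x=-5 → posterior Normal(-2337/2056, 42/257)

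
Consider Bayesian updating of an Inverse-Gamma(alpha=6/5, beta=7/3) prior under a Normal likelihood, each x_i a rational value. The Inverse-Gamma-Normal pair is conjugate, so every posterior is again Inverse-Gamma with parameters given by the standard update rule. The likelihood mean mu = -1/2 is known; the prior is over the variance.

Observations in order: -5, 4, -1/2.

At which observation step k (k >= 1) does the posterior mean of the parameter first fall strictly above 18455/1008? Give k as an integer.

k = 2

obs 1: x=-5 → posterior Inverse-Gamma(17/10, 299/24)
obs 2: x=4 → posterior Inverse-Gamma(11/5, 271/12)
obs 3: x=-1/2 → posterior Inverse-Gamma(27/10, 271/12)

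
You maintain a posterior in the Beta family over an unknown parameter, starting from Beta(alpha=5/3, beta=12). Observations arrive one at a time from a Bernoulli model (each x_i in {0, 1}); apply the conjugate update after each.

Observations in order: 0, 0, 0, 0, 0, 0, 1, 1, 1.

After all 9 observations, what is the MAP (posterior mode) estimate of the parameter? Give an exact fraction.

obs 1: x=0 → posterior Beta(5/3, 13)
obs 2: x=0 → posterior Beta(5/3, 14)
obs 3: x=0 → posterior Beta(5/3, 15)
obs 4: x=0 → posterior Beta(5/3, 16)
obs 5: x=0 → posterior Beta(5/3, 17)
obs 6: x=0 → posterior Beta(5/3, 18)
obs 7: x=1 → posterior Beta(8/3, 18)
obs 8: x=1 → posterior Beta(11/3, 18)
obs 9: x=1 → posterior Beta(14/3, 18)

11/62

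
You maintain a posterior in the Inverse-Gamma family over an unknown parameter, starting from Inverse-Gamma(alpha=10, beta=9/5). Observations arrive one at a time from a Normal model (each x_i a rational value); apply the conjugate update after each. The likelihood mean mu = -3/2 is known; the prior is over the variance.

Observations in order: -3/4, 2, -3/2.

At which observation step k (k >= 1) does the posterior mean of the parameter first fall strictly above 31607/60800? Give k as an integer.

obs 1: x=-3/4 → posterior Inverse-Gamma(21/2, 333/160)
obs 2: x=2 → posterior Inverse-Gamma(11, 1313/160)
obs 3: x=-3/2 → posterior Inverse-Gamma(23/2, 1313/160)

k = 2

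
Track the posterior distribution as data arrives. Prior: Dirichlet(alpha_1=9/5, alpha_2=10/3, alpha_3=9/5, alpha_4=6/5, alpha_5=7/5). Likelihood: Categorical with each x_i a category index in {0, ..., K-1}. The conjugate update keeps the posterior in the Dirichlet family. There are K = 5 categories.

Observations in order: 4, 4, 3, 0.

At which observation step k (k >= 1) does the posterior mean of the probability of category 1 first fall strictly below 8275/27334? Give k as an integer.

obs 1: x=4 → posterior Dirichlet(9/5, 10/3, 9/5, 6/5, 12/5)
obs 2: x=4 → posterior Dirichlet(9/5, 10/3, 9/5, 6/5, 17/5)
obs 3: x=3 → posterior Dirichlet(9/5, 10/3, 9/5, 11/5, 17/5)
obs 4: x=0 → posterior Dirichlet(14/5, 10/3, 9/5, 11/5, 17/5)

k = 2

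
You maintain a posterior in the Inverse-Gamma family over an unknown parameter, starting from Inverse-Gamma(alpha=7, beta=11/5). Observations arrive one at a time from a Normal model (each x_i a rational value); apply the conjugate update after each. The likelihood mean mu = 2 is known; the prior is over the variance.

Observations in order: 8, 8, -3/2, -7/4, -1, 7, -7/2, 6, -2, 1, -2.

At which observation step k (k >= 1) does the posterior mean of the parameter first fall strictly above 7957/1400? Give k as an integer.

k = 3

obs 1: x=8 → posterior Inverse-Gamma(15/2, 101/5)
obs 2: x=8 → posterior Inverse-Gamma(8, 191/5)
obs 3: x=-3/2 → posterior Inverse-Gamma(17/2, 1773/40)
obs 4: x=-7/4 → posterior Inverse-Gamma(9, 8217/160)
obs 5: x=-1 → posterior Inverse-Gamma(19/2, 8937/160)
obs 6: x=7 → posterior Inverse-Gamma(10, 10937/160)
obs 7: x=-7/2 → posterior Inverse-Gamma(21/2, 13357/160)
obs 8: x=6 → posterior Inverse-Gamma(11, 14637/160)
obs 9: x=-2 → posterior Inverse-Gamma(23/2, 15917/160)
obs 10: x=1 → posterior Inverse-Gamma(12, 15997/160)
obs 11: x=-2 → posterior Inverse-Gamma(25/2, 17277/160)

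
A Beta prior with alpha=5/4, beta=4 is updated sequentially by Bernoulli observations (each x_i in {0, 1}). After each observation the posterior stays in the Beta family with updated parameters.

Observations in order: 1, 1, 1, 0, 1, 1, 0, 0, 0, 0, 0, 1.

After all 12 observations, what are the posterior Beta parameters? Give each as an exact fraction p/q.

obs 1: x=1 → posterior Beta(9/4, 4)
obs 2: x=1 → posterior Beta(13/4, 4)
obs 3: x=1 → posterior Beta(17/4, 4)
obs 4: x=0 → posterior Beta(17/4, 5)
obs 5: x=1 → posterior Beta(21/4, 5)
obs 6: x=1 → posterior Beta(25/4, 5)
obs 7: x=0 → posterior Beta(25/4, 6)
obs 8: x=0 → posterior Beta(25/4, 7)
obs 9: x=0 → posterior Beta(25/4, 8)
obs 10: x=0 → posterior Beta(25/4, 9)
obs 11: x=0 → posterior Beta(25/4, 10)
obs 12: x=1 → posterior Beta(29/4, 10)

alpha=29/4, beta=10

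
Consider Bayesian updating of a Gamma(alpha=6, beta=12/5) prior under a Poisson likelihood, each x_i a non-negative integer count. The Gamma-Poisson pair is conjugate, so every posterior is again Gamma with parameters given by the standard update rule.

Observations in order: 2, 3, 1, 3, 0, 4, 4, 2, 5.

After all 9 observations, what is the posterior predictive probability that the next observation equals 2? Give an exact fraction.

obs 1: x=2 → posterior Gamma(8, 17/5)
obs 2: x=3 → posterior Gamma(11, 22/5)
obs 3: x=1 → posterior Gamma(12, 27/5)
obs 4: x=3 → posterior Gamma(15, 32/5)
obs 5: x=0 → posterior Gamma(15, 37/5)
obs 6: x=4 → posterior Gamma(19, 42/5)
obs 7: x=4 → posterior Gamma(23, 47/5)
obs 8: x=2 → posterior Gamma(25, 52/5)
obs 9: x=5 → posterior Gamma(30, 57/5)

17794137325829406513020631141039751423902075082166718375/73311544661185527269523921407340134521382352694150168576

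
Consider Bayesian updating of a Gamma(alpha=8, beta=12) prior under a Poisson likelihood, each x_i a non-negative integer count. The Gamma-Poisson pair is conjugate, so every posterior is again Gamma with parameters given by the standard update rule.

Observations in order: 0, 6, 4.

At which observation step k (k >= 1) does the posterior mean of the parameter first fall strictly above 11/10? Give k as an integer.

k = 3

obs 1: x=0 → posterior Gamma(8, 13)
obs 2: x=6 → posterior Gamma(14, 14)
obs 3: x=4 → posterior Gamma(18, 15)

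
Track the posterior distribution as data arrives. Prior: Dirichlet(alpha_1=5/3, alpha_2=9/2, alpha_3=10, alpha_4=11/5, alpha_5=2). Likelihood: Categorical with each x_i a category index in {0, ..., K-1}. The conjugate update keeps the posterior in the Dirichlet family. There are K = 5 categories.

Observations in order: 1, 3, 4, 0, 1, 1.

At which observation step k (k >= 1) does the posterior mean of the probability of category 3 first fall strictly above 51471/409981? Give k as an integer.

obs 1: x=1 → posterior Dirichlet(5/3, 11/2, 10, 11/5, 2)
obs 2: x=3 → posterior Dirichlet(5/3, 11/2, 10, 16/5, 2)
obs 3: x=4 → posterior Dirichlet(5/3, 11/2, 10, 16/5, 3)
obs 4: x=0 → posterior Dirichlet(8/3, 11/2, 10, 16/5, 3)
obs 5: x=1 → posterior Dirichlet(8/3, 13/2, 10, 16/5, 3)
obs 6: x=1 → posterior Dirichlet(8/3, 15/2, 10, 16/5, 3)

k = 2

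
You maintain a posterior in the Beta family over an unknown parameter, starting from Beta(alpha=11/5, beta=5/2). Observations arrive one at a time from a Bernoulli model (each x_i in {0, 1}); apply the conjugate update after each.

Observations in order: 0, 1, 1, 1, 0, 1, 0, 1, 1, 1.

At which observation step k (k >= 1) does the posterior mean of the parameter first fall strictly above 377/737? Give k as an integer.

obs 1: x=0 → posterior Beta(11/5, 7/2)
obs 2: x=1 → posterior Beta(16/5, 7/2)
obs 3: x=1 → posterior Beta(21/5, 7/2)
obs 4: x=1 → posterior Beta(26/5, 7/2)
obs 5: x=0 → posterior Beta(26/5, 9/2)
obs 6: x=1 → posterior Beta(31/5, 9/2)
obs 7: x=0 → posterior Beta(31/5, 11/2)
obs 8: x=1 → posterior Beta(36/5, 11/2)
obs 9: x=1 → posterior Beta(41/5, 11/2)
obs 10: x=1 → posterior Beta(46/5, 11/2)

k = 3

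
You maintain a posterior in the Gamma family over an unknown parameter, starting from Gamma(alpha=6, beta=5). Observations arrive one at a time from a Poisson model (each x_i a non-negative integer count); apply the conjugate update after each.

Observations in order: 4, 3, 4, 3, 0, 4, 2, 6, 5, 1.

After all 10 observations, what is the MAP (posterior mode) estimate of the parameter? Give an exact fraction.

37/15

obs 1: x=4 → posterior Gamma(10, 6)
obs 2: x=3 → posterior Gamma(13, 7)
obs 3: x=4 → posterior Gamma(17, 8)
obs 4: x=3 → posterior Gamma(20, 9)
obs 5: x=0 → posterior Gamma(20, 10)
obs 6: x=4 → posterior Gamma(24, 11)
obs 7: x=2 → posterior Gamma(26, 12)
obs 8: x=6 → posterior Gamma(32, 13)
obs 9: x=5 → posterior Gamma(37, 14)
obs 10: x=1 → posterior Gamma(38, 15)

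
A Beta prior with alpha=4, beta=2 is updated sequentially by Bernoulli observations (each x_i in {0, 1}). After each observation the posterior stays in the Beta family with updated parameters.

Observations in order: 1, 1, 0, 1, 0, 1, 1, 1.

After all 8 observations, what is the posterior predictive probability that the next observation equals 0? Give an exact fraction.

2/7

obs 1: x=1 → posterior Beta(5, 2)
obs 2: x=1 → posterior Beta(6, 2)
obs 3: x=0 → posterior Beta(6, 3)
obs 4: x=1 → posterior Beta(7, 3)
obs 5: x=0 → posterior Beta(7, 4)
obs 6: x=1 → posterior Beta(8, 4)
obs 7: x=1 → posterior Beta(9, 4)
obs 8: x=1 → posterior Beta(10, 4)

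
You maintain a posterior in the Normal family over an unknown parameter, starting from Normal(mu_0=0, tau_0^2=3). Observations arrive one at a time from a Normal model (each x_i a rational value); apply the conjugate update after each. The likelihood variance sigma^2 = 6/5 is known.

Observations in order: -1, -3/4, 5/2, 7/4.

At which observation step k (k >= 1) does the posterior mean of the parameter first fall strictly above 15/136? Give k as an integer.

k = 3

obs 1: x=-1 → posterior Normal(-5/7, 6/7)
obs 2: x=-3/4 → posterior Normal(-35/48, 1/2)
obs 3: x=5/2 → posterior Normal(15/68, 6/17)
obs 4: x=7/4 → posterior Normal(25/44, 3/11)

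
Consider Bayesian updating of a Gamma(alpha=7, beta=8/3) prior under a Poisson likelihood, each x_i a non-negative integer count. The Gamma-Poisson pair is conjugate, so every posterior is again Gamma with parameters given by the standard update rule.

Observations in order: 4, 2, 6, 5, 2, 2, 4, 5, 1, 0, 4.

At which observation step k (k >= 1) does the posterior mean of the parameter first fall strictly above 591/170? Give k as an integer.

k = 4

obs 1: x=4 → posterior Gamma(11, 11/3)
obs 2: x=2 → posterior Gamma(13, 14/3)
obs 3: x=6 → posterior Gamma(19, 17/3)
obs 4: x=5 → posterior Gamma(24, 20/3)
obs 5: x=2 → posterior Gamma(26, 23/3)
obs 6: x=2 → posterior Gamma(28, 26/3)
obs 7: x=4 → posterior Gamma(32, 29/3)
obs 8: x=5 → posterior Gamma(37, 32/3)
obs 9: x=1 → posterior Gamma(38, 35/3)
obs 10: x=0 → posterior Gamma(38, 38/3)
obs 11: x=4 → posterior Gamma(42, 41/3)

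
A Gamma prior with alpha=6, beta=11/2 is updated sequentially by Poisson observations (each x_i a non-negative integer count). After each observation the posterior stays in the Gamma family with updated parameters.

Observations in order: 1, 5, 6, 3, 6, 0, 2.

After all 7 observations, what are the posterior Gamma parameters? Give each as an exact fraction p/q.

obs 1: x=1 → posterior Gamma(7, 13/2)
obs 2: x=5 → posterior Gamma(12, 15/2)
obs 3: x=6 → posterior Gamma(18, 17/2)
obs 4: x=3 → posterior Gamma(21, 19/2)
obs 5: x=6 → posterior Gamma(27, 21/2)
obs 6: x=0 → posterior Gamma(27, 23/2)
obs 7: x=2 → posterior Gamma(29, 25/2)

alpha=29, beta=25/2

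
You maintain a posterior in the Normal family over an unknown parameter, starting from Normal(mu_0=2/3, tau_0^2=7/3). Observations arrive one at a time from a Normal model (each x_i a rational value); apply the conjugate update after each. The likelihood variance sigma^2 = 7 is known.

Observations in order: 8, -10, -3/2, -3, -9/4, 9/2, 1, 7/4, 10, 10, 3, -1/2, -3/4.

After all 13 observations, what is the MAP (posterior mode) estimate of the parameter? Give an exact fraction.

obs 1: x=8 → posterior Normal(5/2, 7/4)
obs 2: x=-10 → posterior Normal(0, 7/5)
obs 3: x=-3/2 → posterior Normal(-1/4, 7/6)
obs 4: x=-3 → posterior Normal(-9/14, 1)
obs 5: x=-9/4 → posterior Normal(-27/32, 7/8)
obs 6: x=9/2 → posterior Normal(-1/4, 7/9)
obs 7: x=1 → posterior Normal(-1/8, 7/10)
obs 8: x=7/4 → posterior Normal(1/22, 7/11)
obs 9: x=10 → posterior Normal(7/8, 7/12)
obs 10: x=10 → posterior Normal(41/26, 7/13)
obs 11: x=3 → posterior Normal(47/28, 1/2)
obs 12: x=-1/2 → posterior Normal(23/15, 7/15)
obs 13: x=-3/4 → posterior Normal(89/64, 7/16)

89/64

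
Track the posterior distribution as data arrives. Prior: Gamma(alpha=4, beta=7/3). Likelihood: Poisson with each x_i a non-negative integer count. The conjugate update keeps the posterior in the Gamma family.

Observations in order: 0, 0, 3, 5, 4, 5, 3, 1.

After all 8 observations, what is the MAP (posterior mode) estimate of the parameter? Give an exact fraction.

obs 1: x=0 → posterior Gamma(4, 10/3)
obs 2: x=0 → posterior Gamma(4, 13/3)
obs 3: x=3 → posterior Gamma(7, 16/3)
obs 4: x=5 → posterior Gamma(12, 19/3)
obs 5: x=4 → posterior Gamma(16, 22/3)
obs 6: x=5 → posterior Gamma(21, 25/3)
obs 7: x=3 → posterior Gamma(24, 28/3)
obs 8: x=1 → posterior Gamma(25, 31/3)

72/31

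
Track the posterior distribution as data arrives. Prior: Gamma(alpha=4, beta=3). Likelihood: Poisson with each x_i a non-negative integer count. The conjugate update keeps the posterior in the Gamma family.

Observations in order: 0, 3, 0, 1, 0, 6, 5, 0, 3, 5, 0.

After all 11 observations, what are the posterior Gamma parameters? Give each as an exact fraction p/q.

alpha=27, beta=14

obs 1: x=0 → posterior Gamma(4, 4)
obs 2: x=3 → posterior Gamma(7, 5)
obs 3: x=0 → posterior Gamma(7, 6)
obs 4: x=1 → posterior Gamma(8, 7)
obs 5: x=0 → posterior Gamma(8, 8)
obs 6: x=6 → posterior Gamma(14, 9)
obs 7: x=5 → posterior Gamma(19, 10)
obs 8: x=0 → posterior Gamma(19, 11)
obs 9: x=3 → posterior Gamma(22, 12)
obs 10: x=5 → posterior Gamma(27, 13)
obs 11: x=0 → posterior Gamma(27, 14)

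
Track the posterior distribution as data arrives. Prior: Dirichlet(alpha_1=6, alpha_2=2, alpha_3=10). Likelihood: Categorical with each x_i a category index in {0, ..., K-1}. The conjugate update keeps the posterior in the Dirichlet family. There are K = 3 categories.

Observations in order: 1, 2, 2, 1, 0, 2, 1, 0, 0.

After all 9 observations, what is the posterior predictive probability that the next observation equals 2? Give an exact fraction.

obs 1: x=1 → posterior Dirichlet(6, 3, 10)
obs 2: x=2 → posterior Dirichlet(6, 3, 11)
obs 3: x=2 → posterior Dirichlet(6, 3, 12)
obs 4: x=1 → posterior Dirichlet(6, 4, 12)
obs 5: x=0 → posterior Dirichlet(7, 4, 12)
obs 6: x=2 → posterior Dirichlet(7, 4, 13)
obs 7: x=1 → posterior Dirichlet(7, 5, 13)
obs 8: x=0 → posterior Dirichlet(8, 5, 13)
obs 9: x=0 → posterior Dirichlet(9, 5, 13)

13/27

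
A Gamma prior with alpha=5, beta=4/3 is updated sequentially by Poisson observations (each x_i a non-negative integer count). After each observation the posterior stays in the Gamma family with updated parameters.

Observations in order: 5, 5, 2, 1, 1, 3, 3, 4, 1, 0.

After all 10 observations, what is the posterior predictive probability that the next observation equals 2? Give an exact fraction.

obs 1: x=5 → posterior Gamma(10, 7/3)
obs 2: x=5 → posterior Gamma(15, 10/3)
obs 3: x=2 → posterior Gamma(17, 13/3)
obs 4: x=1 → posterior Gamma(18, 16/3)
obs 5: x=1 → posterior Gamma(19, 19/3)
obs 6: x=3 → posterior Gamma(22, 22/3)
obs 7: x=3 → posterior Gamma(25, 25/3)
obs 8: x=4 → posterior Gamma(29, 28/3)
obs 9: x=1 → posterior Gamma(30, 31/3)
obs 10: x=0 → posterior Gamma(30, 34/3)

36818235697435119616449606497156282548757263810560/152214200233450528559804138174517974884637692126081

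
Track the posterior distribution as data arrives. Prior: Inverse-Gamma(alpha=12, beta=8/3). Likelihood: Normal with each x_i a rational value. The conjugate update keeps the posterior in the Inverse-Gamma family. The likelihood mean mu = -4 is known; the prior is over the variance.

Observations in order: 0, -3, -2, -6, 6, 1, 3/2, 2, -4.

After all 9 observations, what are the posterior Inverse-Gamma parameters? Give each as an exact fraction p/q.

obs 1: x=0 → posterior Inverse-Gamma(25/2, 32/3)
obs 2: x=-3 → posterior Inverse-Gamma(13, 67/6)
obs 3: x=-2 → posterior Inverse-Gamma(27/2, 79/6)
obs 4: x=-6 → posterior Inverse-Gamma(14, 91/6)
obs 5: x=6 → posterior Inverse-Gamma(29/2, 391/6)
obs 6: x=1 → posterior Inverse-Gamma(15, 233/3)
obs 7: x=3/2 → posterior Inverse-Gamma(31/2, 2227/24)
obs 8: x=2 → posterior Inverse-Gamma(16, 2659/24)
obs 9: x=-4 → posterior Inverse-Gamma(33/2, 2659/24)

alpha=33/2, beta=2659/24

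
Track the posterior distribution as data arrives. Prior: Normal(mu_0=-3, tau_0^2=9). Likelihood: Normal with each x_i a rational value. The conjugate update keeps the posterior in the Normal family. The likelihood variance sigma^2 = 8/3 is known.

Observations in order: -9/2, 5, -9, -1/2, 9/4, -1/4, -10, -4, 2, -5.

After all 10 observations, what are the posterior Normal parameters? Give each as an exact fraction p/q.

mu_0=-336/139, tau_0^2=36/139

obs 1: x=-9/2 → posterior Normal(-291/70, 72/35)
obs 2: x=5 → posterior Normal(-21/124, 36/31)
obs 3: x=-9 → posterior Normal(-507/178, 72/89)
obs 4: x=-1/2 → posterior Normal(-267/116, 18/29)
obs 5: x=9/4 → posterior Normal(-75/52, 72/143)
obs 6: x=-1/4 → posterior Normal(-213/170, 36/85)
obs 7: x=-10 → posterior Normal(-483/197, 72/197)
obs 8: x=-4 → posterior Normal(-591/224, 9/28)
obs 9: x=2 → posterior Normal(-537/251, 72/251)
obs 10: x=-5 → posterior Normal(-336/139, 36/139)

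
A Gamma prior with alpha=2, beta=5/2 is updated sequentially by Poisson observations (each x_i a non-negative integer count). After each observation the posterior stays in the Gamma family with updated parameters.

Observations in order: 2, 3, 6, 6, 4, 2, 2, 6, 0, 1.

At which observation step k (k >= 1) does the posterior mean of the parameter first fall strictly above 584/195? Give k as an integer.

k = 5

obs 1: x=2 → posterior Gamma(4, 7/2)
obs 2: x=3 → posterior Gamma(7, 9/2)
obs 3: x=6 → posterior Gamma(13, 11/2)
obs 4: x=6 → posterior Gamma(19, 13/2)
obs 5: x=4 → posterior Gamma(23, 15/2)
obs 6: x=2 → posterior Gamma(25, 17/2)
obs 7: x=2 → posterior Gamma(27, 19/2)
obs 8: x=6 → posterior Gamma(33, 21/2)
obs 9: x=0 → posterior Gamma(33, 23/2)
obs 10: x=1 → posterior Gamma(34, 25/2)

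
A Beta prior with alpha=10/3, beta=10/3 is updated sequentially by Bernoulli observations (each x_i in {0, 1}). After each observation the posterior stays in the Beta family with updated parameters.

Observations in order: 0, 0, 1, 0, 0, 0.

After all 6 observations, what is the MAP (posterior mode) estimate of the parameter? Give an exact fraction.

5/16

obs 1: x=0 → posterior Beta(10/3, 13/3)
obs 2: x=0 → posterior Beta(10/3, 16/3)
obs 3: x=1 → posterior Beta(13/3, 16/3)
obs 4: x=0 → posterior Beta(13/3, 19/3)
obs 5: x=0 → posterior Beta(13/3, 22/3)
obs 6: x=0 → posterior Beta(13/3, 25/3)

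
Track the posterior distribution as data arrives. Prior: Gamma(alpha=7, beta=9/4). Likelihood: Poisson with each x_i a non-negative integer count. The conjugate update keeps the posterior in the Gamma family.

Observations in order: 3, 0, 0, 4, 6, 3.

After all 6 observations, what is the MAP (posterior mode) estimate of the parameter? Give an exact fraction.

obs 1: x=3 → posterior Gamma(10, 13/4)
obs 2: x=0 → posterior Gamma(10, 17/4)
obs 3: x=0 → posterior Gamma(10, 21/4)
obs 4: x=4 → posterior Gamma(14, 25/4)
obs 5: x=6 → posterior Gamma(20, 29/4)
obs 6: x=3 → posterior Gamma(23, 33/4)

8/3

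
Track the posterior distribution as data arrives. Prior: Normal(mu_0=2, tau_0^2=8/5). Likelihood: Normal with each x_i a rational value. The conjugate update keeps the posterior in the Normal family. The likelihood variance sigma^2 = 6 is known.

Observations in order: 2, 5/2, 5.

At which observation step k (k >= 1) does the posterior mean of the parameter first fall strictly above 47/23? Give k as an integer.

obs 1: x=2 → posterior Normal(2, 24/19)
obs 2: x=5/2 → posterior Normal(48/23, 24/23)
obs 3: x=5 → posterior Normal(68/27, 8/9)

k = 2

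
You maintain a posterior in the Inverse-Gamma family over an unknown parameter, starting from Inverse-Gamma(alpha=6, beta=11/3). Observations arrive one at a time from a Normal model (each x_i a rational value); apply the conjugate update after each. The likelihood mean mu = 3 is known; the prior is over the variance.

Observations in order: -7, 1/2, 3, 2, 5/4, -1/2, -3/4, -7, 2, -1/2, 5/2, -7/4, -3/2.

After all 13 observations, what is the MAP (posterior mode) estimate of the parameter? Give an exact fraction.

14413/1296

obs 1: x=-7 → posterior Inverse-Gamma(13/2, 161/3)
obs 2: x=1/2 → posterior Inverse-Gamma(7, 1363/24)
obs 3: x=3 → posterior Inverse-Gamma(15/2, 1363/24)
obs 4: x=2 → posterior Inverse-Gamma(8, 1375/24)
obs 5: x=5/4 → posterior Inverse-Gamma(17/2, 5647/96)
obs 6: x=-1/2 → posterior Inverse-Gamma(9, 6235/96)
obs 7: x=-3/4 → posterior Inverse-Gamma(19/2, 3455/48)
obs 8: x=-7 → posterior Inverse-Gamma(10, 5855/48)
obs 9: x=2 → posterior Inverse-Gamma(21/2, 5879/48)
obs 10: x=-1/2 → posterior Inverse-Gamma(11, 6173/48)
obs 11: x=5/2 → posterior Inverse-Gamma(23/2, 6179/48)
obs 12: x=-7/4 → posterior Inverse-Gamma(12, 13441/96)
obs 13: x=-3/2 → posterior Inverse-Gamma(25/2, 14413/96)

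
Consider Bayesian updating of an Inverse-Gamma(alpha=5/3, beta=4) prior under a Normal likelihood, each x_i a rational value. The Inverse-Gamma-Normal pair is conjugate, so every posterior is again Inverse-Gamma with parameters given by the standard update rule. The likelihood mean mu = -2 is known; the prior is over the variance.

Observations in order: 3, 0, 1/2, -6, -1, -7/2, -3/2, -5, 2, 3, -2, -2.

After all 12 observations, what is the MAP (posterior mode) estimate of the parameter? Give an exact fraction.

obs 1: x=3 → posterior Inverse-Gamma(13/6, 33/2)
obs 2: x=0 → posterior Inverse-Gamma(8/3, 37/2)
obs 3: x=1/2 → posterior Inverse-Gamma(19/6, 173/8)
obs 4: x=-6 → posterior Inverse-Gamma(11/3, 237/8)
obs 5: x=-1 → posterior Inverse-Gamma(25/6, 241/8)
obs 6: x=-7/2 → posterior Inverse-Gamma(14/3, 125/4)
obs 7: x=-3/2 → posterior Inverse-Gamma(31/6, 251/8)
obs 8: x=-5 → posterior Inverse-Gamma(17/3, 287/8)
obs 9: x=2 → posterior Inverse-Gamma(37/6, 351/8)
obs 10: x=3 → posterior Inverse-Gamma(20/3, 451/8)
obs 11: x=-2 → posterior Inverse-Gamma(43/6, 451/8)
obs 12: x=-2 → posterior Inverse-Gamma(23/3, 451/8)

1353/208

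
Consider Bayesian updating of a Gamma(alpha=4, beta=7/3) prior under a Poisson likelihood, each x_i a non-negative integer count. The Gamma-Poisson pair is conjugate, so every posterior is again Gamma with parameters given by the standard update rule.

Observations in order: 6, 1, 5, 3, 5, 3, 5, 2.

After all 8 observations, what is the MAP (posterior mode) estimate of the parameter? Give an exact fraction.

99/31

obs 1: x=6 → posterior Gamma(10, 10/3)
obs 2: x=1 → posterior Gamma(11, 13/3)
obs 3: x=5 → posterior Gamma(16, 16/3)
obs 4: x=3 → posterior Gamma(19, 19/3)
obs 5: x=5 → posterior Gamma(24, 22/3)
obs 6: x=3 → posterior Gamma(27, 25/3)
obs 7: x=5 → posterior Gamma(32, 28/3)
obs 8: x=2 → posterior Gamma(34, 31/3)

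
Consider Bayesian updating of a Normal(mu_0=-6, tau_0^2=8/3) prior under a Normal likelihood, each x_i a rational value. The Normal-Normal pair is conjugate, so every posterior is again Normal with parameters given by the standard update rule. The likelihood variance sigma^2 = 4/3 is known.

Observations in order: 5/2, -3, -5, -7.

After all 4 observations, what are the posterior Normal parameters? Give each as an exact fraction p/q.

mu_0=-31/9, tau_0^2=8/27

obs 1: x=5/2 → posterior Normal(-1/3, 8/9)
obs 2: x=-3 → posterior Normal(-7/5, 8/15)
obs 3: x=-5 → posterior Normal(-17/7, 8/21)
obs 4: x=-7 → posterior Normal(-31/9, 8/27)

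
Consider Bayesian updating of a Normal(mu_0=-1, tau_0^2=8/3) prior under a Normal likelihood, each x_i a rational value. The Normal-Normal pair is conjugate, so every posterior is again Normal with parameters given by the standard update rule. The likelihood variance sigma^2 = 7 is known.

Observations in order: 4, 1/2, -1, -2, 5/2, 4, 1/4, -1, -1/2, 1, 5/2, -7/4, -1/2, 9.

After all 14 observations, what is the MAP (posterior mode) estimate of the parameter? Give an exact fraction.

obs 1: x=4 → posterior Normal(11/29, 56/29)
obs 2: x=1/2 → posterior Normal(15/37, 56/37)
obs 3: x=-1 → posterior Normal(7/45, 56/45)
obs 4: x=-2 → posterior Normal(-9/53, 56/53)
obs 5: x=5/2 → posterior Normal(11/61, 56/61)
obs 6: x=4 → posterior Normal(43/69, 56/69)
obs 7: x=1/4 → posterior Normal(45/77, 8/11)
obs 8: x=-1 → posterior Normal(37/85, 56/85)
obs 9: x=-1/2 → posterior Normal(11/31, 56/93)
obs 10: x=1 → posterior Normal(41/101, 56/101)
obs 11: x=5/2 → posterior Normal(61/109, 56/109)
obs 12: x=-7/4 → posterior Normal(47/117, 56/117)
obs 13: x=-1/2 → posterior Normal(43/125, 56/125)
obs 14: x=9 → posterior Normal(115/133, 8/19)

115/133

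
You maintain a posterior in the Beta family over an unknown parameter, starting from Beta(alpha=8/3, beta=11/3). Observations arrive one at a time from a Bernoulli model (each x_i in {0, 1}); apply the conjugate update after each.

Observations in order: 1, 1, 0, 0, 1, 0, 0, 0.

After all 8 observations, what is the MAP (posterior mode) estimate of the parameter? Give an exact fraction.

14/37

obs 1: x=1 → posterior Beta(11/3, 11/3)
obs 2: x=1 → posterior Beta(14/3, 11/3)
obs 3: x=0 → posterior Beta(14/3, 14/3)
obs 4: x=0 → posterior Beta(14/3, 17/3)
obs 5: x=1 → posterior Beta(17/3, 17/3)
obs 6: x=0 → posterior Beta(17/3, 20/3)
obs 7: x=0 → posterior Beta(17/3, 23/3)
obs 8: x=0 → posterior Beta(17/3, 26/3)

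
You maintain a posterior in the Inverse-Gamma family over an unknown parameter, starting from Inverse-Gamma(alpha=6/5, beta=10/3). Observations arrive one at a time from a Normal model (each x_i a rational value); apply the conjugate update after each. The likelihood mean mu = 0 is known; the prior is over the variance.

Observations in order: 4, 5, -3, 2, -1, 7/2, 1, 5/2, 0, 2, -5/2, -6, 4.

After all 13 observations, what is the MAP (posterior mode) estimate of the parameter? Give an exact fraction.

obs 1: x=4 → posterior Inverse-Gamma(17/10, 34/3)
obs 2: x=5 → posterior Inverse-Gamma(11/5, 143/6)
obs 3: x=-3 → posterior Inverse-Gamma(27/10, 85/3)
obs 4: x=2 → posterior Inverse-Gamma(16/5, 91/3)
obs 5: x=-1 → posterior Inverse-Gamma(37/10, 185/6)
obs 6: x=7/2 → posterior Inverse-Gamma(21/5, 887/24)
obs 7: x=1 → posterior Inverse-Gamma(47/10, 899/24)
obs 8: x=5/2 → posterior Inverse-Gamma(26/5, 487/12)
obs 9: x=0 → posterior Inverse-Gamma(57/10, 487/12)
obs 10: x=2 → posterior Inverse-Gamma(31/5, 511/12)
obs 11: x=-5/2 → posterior Inverse-Gamma(67/10, 1097/24)
obs 12: x=-6 → posterior Inverse-Gamma(36/5, 1529/24)
obs 13: x=4 → posterior Inverse-Gamma(77/10, 1721/24)

8605/1044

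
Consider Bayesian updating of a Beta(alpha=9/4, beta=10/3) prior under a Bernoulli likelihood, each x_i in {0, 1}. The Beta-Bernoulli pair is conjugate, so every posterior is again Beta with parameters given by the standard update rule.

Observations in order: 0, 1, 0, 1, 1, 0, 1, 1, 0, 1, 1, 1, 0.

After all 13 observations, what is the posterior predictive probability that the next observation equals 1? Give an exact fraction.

123/223

obs 1: x=0 → posterior Beta(9/4, 13/3)
obs 2: x=1 → posterior Beta(13/4, 13/3)
obs 3: x=0 → posterior Beta(13/4, 16/3)
obs 4: x=1 → posterior Beta(17/4, 16/3)
obs 5: x=1 → posterior Beta(21/4, 16/3)
obs 6: x=0 → posterior Beta(21/4, 19/3)
obs 7: x=1 → posterior Beta(25/4, 19/3)
obs 8: x=1 → posterior Beta(29/4, 19/3)
obs 9: x=0 → posterior Beta(29/4, 22/3)
obs 10: x=1 → posterior Beta(33/4, 22/3)
obs 11: x=1 → posterior Beta(37/4, 22/3)
obs 12: x=1 → posterior Beta(41/4, 22/3)
obs 13: x=0 → posterior Beta(41/4, 25/3)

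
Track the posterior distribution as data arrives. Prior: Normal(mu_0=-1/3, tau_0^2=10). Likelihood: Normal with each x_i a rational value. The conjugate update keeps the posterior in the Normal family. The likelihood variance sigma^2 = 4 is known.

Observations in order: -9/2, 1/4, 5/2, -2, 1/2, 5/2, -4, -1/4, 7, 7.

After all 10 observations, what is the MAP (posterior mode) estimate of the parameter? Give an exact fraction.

133/156

obs 1: x=-9/2 → posterior Normal(-139/42, 20/7)
obs 2: x=1/4 → posterior Normal(-263/144, 5/3)
obs 3: x=5/2 → posterior Normal(-113/204, 20/17)
obs 4: x=-2 → posterior Normal(-233/264, 10/11)
obs 5: x=1/2 → posterior Normal(-203/324, 20/27)
obs 6: x=5/2 → posterior Normal(-53/384, 5/8)
obs 7: x=-4 → posterior Normal(-293/444, 20/37)
obs 8: x=-1/4 → posterior Normal(-11/18, 10/21)
obs 9: x=7 → posterior Normal(28/141, 20/47)
obs 10: x=7 → posterior Normal(133/156, 5/13)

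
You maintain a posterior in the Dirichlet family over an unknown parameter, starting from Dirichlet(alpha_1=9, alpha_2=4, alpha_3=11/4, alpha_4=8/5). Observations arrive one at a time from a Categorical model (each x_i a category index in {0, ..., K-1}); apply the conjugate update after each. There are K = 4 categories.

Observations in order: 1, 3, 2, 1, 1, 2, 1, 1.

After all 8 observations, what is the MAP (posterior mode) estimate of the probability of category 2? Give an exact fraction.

75/427

obs 1: x=1 → posterior Dirichlet(9, 5, 11/4, 8/5)
obs 2: x=3 → posterior Dirichlet(9, 5, 11/4, 13/5)
obs 3: x=2 → posterior Dirichlet(9, 5, 15/4, 13/5)
obs 4: x=1 → posterior Dirichlet(9, 6, 15/4, 13/5)
obs 5: x=1 → posterior Dirichlet(9, 7, 15/4, 13/5)
obs 6: x=2 → posterior Dirichlet(9, 7, 19/4, 13/5)
obs 7: x=1 → posterior Dirichlet(9, 8, 19/4, 13/5)
obs 8: x=1 → posterior Dirichlet(9, 9, 19/4, 13/5)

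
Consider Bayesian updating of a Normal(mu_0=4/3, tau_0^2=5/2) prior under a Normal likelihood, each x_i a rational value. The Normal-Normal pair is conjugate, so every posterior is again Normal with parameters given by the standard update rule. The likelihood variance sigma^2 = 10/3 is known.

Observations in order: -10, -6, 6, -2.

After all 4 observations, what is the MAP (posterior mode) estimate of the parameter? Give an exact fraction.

obs 1: x=-10 → posterior Normal(-74/21, 10/7)
obs 2: x=-6 → posterior Normal(-64/15, 1)
obs 3: x=6 → posterior Normal(-74/39, 10/13)
obs 4: x=-2 → posterior Normal(-23/12, 5/8)

-23/12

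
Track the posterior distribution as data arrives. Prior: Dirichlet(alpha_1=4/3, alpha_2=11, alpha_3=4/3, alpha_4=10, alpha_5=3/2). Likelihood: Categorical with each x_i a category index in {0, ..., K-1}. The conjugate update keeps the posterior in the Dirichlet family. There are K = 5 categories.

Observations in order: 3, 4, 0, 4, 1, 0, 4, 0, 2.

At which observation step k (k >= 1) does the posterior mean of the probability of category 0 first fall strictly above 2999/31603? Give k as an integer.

obs 1: x=3 → posterior Dirichlet(4/3, 11, 4/3, 11, 3/2)
obs 2: x=4 → posterior Dirichlet(4/3, 11, 4/3, 11, 5/2)
obs 3: x=0 → posterior Dirichlet(7/3, 11, 4/3, 11, 5/2)
obs 4: x=4 → posterior Dirichlet(7/3, 11, 4/3, 11, 7/2)
obs 5: x=1 → posterior Dirichlet(7/3, 12, 4/3, 11, 7/2)
obs 6: x=0 → posterior Dirichlet(10/3, 12, 4/3, 11, 7/2)
obs 7: x=4 → posterior Dirichlet(10/3, 12, 4/3, 11, 9/2)
obs 8: x=0 → posterior Dirichlet(13/3, 12, 4/3, 11, 9/2)
obs 9: x=2 → posterior Dirichlet(13/3, 12, 7/3, 11, 9/2)

k = 6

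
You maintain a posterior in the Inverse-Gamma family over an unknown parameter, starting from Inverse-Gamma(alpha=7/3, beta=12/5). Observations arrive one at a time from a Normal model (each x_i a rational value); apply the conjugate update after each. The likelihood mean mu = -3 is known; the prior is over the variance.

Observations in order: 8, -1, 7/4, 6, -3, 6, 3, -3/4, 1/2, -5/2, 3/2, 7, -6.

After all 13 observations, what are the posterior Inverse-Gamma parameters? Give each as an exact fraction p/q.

obs 1: x=8 → posterior Inverse-Gamma(17/6, 629/10)
obs 2: x=-1 → posterior Inverse-Gamma(10/3, 649/10)
obs 3: x=7/4 → posterior Inverse-Gamma(23/6, 12189/160)
obs 4: x=6 → posterior Inverse-Gamma(13/3, 18669/160)
obs 5: x=-3 → posterior Inverse-Gamma(29/6, 18669/160)
obs 6: x=6 → posterior Inverse-Gamma(16/3, 25149/160)
obs 7: x=3 → posterior Inverse-Gamma(35/6, 28029/160)
obs 8: x=-3/4 → posterior Inverse-Gamma(19/3, 14217/80)
obs 9: x=1/2 → posterior Inverse-Gamma(41/6, 14707/80)
obs 10: x=-5/2 → posterior Inverse-Gamma(22/3, 14717/80)
obs 11: x=3/2 → posterior Inverse-Gamma(47/6, 15527/80)
obs 12: x=7 → posterior Inverse-Gamma(25/3, 19527/80)
obs 13: x=-6 → posterior Inverse-Gamma(53/6, 19887/80)

alpha=53/6, beta=19887/80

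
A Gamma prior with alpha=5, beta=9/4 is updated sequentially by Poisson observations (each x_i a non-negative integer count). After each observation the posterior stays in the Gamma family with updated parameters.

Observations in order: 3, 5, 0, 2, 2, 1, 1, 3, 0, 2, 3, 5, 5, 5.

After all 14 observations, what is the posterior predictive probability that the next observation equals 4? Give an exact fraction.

obs 1: x=3 → posterior Gamma(8, 13/4)
obs 2: x=5 → posterior Gamma(13, 17/4)
obs 3: x=0 → posterior Gamma(13, 21/4)
obs 4: x=2 → posterior Gamma(15, 25/4)
obs 5: x=2 → posterior Gamma(17, 29/4)
obs 6: x=1 → posterior Gamma(18, 33/4)
obs 7: x=1 → posterior Gamma(19, 37/4)
obs 8: x=3 → posterior Gamma(22, 41/4)
obs 9: x=0 → posterior Gamma(22, 45/4)
obs 10: x=2 → posterior Gamma(24, 49/4)
obs 11: x=3 → posterior Gamma(27, 53/4)
obs 12: x=5 → posterior Gamma(32, 57/4)
obs 13: x=5 → posterior Gamma(37, 61/4)
obs 14: x=5 → posterior Gamma(42, 65/4)

58820691988085260193649620158862862926844336470227863173931837081909179687500000000/429354149473778036282108355122988354030477634779653801994004436538190223802694819809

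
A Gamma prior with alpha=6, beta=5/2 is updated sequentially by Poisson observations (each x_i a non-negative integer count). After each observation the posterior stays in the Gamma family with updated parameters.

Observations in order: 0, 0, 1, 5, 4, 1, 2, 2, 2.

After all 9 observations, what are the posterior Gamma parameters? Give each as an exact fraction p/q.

alpha=23, beta=23/2

obs 1: x=0 → posterior Gamma(6, 7/2)
obs 2: x=0 → posterior Gamma(6, 9/2)
obs 3: x=1 → posterior Gamma(7, 11/2)
obs 4: x=5 → posterior Gamma(12, 13/2)
obs 5: x=4 → posterior Gamma(16, 15/2)
obs 6: x=1 → posterior Gamma(17, 17/2)
obs 7: x=2 → posterior Gamma(19, 19/2)
obs 8: x=2 → posterior Gamma(21, 21/2)
obs 9: x=2 → posterior Gamma(23, 23/2)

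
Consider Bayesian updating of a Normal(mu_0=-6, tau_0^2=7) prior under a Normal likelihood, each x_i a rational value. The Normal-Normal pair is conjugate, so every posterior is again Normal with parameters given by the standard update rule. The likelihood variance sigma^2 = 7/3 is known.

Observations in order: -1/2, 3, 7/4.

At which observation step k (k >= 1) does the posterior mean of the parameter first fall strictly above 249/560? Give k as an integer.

obs 1: x=-1/2 → posterior Normal(-15/8, 7/4)
obs 2: x=3 → posterior Normal(3/14, 1)
obs 3: x=7/4 → posterior Normal(27/40, 7/10)

k = 3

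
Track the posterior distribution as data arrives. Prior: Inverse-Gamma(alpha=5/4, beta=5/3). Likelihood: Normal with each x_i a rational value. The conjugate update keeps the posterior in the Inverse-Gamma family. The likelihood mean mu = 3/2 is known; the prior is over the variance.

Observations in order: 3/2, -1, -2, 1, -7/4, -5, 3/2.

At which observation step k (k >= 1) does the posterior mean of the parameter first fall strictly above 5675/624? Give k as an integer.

k = 6

obs 1: x=3/2 → posterior Inverse-Gamma(7/4, 5/3)
obs 2: x=-1 → posterior Inverse-Gamma(9/4, 115/24)
obs 3: x=-2 → posterior Inverse-Gamma(11/4, 131/12)
obs 4: x=1 → posterior Inverse-Gamma(13/4, 265/24)
obs 5: x=-7/4 → posterior Inverse-Gamma(15/4, 1567/96)
obs 6: x=-5 → posterior Inverse-Gamma(17/4, 3595/96)
obs 7: x=3/2 → posterior Inverse-Gamma(19/4, 3595/96)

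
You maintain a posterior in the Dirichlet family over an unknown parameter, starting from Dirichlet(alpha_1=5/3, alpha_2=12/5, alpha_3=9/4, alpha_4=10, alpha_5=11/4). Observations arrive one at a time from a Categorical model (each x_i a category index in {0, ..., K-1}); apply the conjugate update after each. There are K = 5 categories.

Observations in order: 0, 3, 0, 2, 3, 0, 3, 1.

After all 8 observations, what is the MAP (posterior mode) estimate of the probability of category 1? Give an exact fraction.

obs 1: x=0 → posterior Dirichlet(8/3, 12/5, 9/4, 10, 11/4)
obs 2: x=3 → posterior Dirichlet(8/3, 12/5, 9/4, 11, 11/4)
obs 3: x=0 → posterior Dirichlet(11/3, 12/5, 9/4, 11, 11/4)
obs 4: x=2 → posterior Dirichlet(11/3, 12/5, 13/4, 11, 11/4)
obs 5: x=3 → posterior Dirichlet(11/3, 12/5, 13/4, 12, 11/4)
obs 6: x=0 → posterior Dirichlet(14/3, 12/5, 13/4, 12, 11/4)
obs 7: x=3 → posterior Dirichlet(14/3, 12/5, 13/4, 13, 11/4)
obs 8: x=1 → posterior Dirichlet(14/3, 17/5, 13/4, 13, 11/4)

36/331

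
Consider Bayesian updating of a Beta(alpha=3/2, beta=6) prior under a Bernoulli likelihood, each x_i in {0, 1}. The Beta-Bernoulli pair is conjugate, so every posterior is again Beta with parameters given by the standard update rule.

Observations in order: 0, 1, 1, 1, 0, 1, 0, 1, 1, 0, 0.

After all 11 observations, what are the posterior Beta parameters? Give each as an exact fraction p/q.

obs 1: x=0 → posterior Beta(3/2, 7)
obs 2: x=1 → posterior Beta(5/2, 7)
obs 3: x=1 → posterior Beta(7/2, 7)
obs 4: x=1 → posterior Beta(9/2, 7)
obs 5: x=0 → posterior Beta(9/2, 8)
obs 6: x=1 → posterior Beta(11/2, 8)
obs 7: x=0 → posterior Beta(11/2, 9)
obs 8: x=1 → posterior Beta(13/2, 9)
obs 9: x=1 → posterior Beta(15/2, 9)
obs 10: x=0 → posterior Beta(15/2, 10)
obs 11: x=0 → posterior Beta(15/2, 11)

alpha=15/2, beta=11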